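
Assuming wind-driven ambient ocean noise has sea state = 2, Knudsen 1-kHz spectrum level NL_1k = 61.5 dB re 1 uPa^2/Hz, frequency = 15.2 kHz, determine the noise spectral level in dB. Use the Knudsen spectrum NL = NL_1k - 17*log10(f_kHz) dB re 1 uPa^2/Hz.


NL = NL_1k - 17*log10(f_kHz) = 61.5 - 17*log10(15.2) = 61.5 - (20.09) = 41.41

41.41 dB


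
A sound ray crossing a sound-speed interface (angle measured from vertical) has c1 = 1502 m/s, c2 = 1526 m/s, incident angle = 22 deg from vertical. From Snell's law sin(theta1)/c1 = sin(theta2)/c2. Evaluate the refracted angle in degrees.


22.37 deg


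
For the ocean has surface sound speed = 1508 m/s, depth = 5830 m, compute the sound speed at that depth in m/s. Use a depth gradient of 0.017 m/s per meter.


c = 1508 + 0.017 * 5830 = 1607.11

1607.11 m/s


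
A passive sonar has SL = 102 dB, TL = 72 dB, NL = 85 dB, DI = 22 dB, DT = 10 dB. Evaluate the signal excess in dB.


-43 dB


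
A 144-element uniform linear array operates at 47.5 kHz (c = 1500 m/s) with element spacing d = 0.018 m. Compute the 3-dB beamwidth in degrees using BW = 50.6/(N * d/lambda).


Step 1: lambda = 1500/47500 = 0.03158 m
Step 2: d/lambda = 0.018/0.03158 = 0.57
Step 3: BW = 50.6/(N * d/lambda) = 50.6/(144 * 0.57) = 0.62

0.62 deg


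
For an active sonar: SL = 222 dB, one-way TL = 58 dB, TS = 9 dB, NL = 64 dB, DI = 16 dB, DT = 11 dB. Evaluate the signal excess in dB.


SE = SL - 2*TL + TS - NL + DI - DT = 222 - 2*58 + (9) - 64 + 16 - 11 = 56

56 dB


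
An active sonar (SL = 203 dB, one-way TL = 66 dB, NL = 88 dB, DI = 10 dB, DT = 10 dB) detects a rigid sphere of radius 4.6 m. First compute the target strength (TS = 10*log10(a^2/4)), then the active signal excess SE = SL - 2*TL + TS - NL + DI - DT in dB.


Step 1: TS = 10*log10(4.6^2/4) = 7.23 dB
Step 2: SE = SL - 2*TL + TS - NL + DI - DT = 203 - 2*66 + (7.23) - 88 + 10 - 10 = -9.77

-9.77 dB


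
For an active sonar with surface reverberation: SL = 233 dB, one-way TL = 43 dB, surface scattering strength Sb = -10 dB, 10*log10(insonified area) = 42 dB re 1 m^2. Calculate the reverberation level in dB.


179 dB


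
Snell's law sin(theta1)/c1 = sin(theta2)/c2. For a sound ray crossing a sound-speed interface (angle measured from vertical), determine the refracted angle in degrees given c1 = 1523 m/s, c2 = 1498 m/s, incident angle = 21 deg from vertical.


20.64 deg


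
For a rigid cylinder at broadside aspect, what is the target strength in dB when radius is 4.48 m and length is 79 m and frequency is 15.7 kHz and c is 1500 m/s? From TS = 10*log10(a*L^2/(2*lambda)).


lambda = 1500/15700 = 0.09554 m
TS = 10*log10(4.48*79^2/(2*0.09554)) = 51.65

51.65 dB


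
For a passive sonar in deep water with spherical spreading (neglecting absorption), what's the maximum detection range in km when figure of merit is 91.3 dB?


36.73 km


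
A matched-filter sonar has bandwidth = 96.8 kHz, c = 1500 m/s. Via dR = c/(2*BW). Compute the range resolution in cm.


dR = c/(2*BW) = 1500 / (2 * 96.8e3) = 0.0077 m = 0.77 cm

0.77 cm


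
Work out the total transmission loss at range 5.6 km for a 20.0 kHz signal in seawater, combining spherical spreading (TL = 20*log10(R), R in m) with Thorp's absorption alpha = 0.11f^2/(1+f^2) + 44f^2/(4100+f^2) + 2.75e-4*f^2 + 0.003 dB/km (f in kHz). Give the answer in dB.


Step 1 (Thorp): alpha = 0.11*400.0/(1+400.0) + 44*400.0/(4100+400.0) + 2.75e-4*400.0 + 0.003 = 4.1338 dB/km
Step 2: TL_spread = 20*log10(5600) = 74.96 dB
Step 3: TL_abs = alpha*R = 4.1338 * 5.6 = 23.15 dB
Step 4: TL_total = 74.96 + 23.15 = 98.11

98.11 dB


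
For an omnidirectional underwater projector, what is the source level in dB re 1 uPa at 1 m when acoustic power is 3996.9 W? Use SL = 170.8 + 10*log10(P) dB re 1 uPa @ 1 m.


SL = 170.8 + 10*log10(3996.9) = 170.8 + 36.02 = 206.82

206.82 dB


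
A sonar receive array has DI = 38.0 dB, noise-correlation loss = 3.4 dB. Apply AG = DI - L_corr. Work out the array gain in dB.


34.6 dB


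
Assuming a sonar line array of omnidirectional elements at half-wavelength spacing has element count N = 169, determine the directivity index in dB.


DI = 10*log10(169) = 22.28

22.28 dB


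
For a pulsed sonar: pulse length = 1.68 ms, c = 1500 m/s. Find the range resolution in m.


dR = c*tau/2 = 1500 * 1.68e-3 / 2 = 1.26

1.26 m


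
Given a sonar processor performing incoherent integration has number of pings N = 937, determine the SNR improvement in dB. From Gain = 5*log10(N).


Gain = 5*log10(937) = 14.86

14.86 dB


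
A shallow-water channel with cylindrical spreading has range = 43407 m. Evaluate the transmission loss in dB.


TL = 10*log10(43407) = 46.38

46.38 dB


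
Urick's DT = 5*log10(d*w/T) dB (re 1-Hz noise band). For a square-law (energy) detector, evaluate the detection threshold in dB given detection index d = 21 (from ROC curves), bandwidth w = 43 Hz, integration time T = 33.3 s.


7.17 dB


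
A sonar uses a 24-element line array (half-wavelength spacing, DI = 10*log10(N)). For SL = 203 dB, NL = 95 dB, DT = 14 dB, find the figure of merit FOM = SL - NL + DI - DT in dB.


107.8 dB


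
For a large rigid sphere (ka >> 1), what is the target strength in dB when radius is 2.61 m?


2.31 dB


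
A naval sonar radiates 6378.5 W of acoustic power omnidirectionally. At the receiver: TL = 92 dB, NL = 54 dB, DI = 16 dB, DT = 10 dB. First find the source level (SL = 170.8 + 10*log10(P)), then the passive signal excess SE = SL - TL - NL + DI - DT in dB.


Step 1: SL = 170.8 + 10*log10(6378.5) = 208.85 dB
Step 2: SE = SL - TL - NL + DI - DT = 208.85 - 92 - 54 + 16 - 10 = 68.85

68.85 dB


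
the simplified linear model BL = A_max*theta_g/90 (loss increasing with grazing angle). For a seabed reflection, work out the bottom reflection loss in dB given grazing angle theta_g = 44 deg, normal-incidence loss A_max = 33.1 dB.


BL = A_max * theta_g / 90 = 33.1 * 44 / 90 = 16.18

16.18 dB


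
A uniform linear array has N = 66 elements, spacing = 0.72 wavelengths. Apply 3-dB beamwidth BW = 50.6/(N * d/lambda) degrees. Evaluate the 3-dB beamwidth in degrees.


BW = 50.6 / (66 * 0.72) = 50.6 / 47.52 = 1.06

1.06 deg


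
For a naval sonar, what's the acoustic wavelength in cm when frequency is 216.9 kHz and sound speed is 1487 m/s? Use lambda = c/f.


lambda = c/f = 1487 / 216900 = 0.0069 m = 0.69 cm

0.69 cm


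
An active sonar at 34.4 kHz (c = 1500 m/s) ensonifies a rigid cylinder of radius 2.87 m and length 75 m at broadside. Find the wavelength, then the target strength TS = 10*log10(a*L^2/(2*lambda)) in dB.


Step 1: lambda = c/f = 1500/34400 = 0.0436 m
Step 2: TS = 10*log10(a*L^2/(2*lambda)) = 10*log10(2.87*75^2/(2*0.0436)) = 52.67

52.67 dB


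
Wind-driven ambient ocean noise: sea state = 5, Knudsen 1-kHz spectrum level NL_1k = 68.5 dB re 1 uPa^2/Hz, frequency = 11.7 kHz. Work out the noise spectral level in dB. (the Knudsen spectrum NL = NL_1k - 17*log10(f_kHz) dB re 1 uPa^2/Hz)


NL = NL_1k - 17*log10(f_kHz) = 68.5 - 17*log10(11.7) = 68.5 - (18.16) = 50.34

50.34 dB


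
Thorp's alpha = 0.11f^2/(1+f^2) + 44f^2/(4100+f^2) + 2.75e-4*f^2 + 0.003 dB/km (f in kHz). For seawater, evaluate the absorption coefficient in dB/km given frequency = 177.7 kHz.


f^2 = 31577.29
alpha = 0.11*31577.29/(1+31577.29) + 44*31577.29/(4100+31577.29) + 2.75e-4*31577.29 + 0.003 = 47.74

47.74 dB/km


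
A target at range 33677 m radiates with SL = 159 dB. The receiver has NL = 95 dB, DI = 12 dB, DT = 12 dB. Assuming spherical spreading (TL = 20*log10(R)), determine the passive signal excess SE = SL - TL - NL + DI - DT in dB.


-26.55 dB


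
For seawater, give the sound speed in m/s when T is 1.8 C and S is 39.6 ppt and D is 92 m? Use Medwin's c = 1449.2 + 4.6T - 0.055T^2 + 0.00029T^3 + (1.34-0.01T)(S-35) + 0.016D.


c = 1449.2 + 4.6*1.8 - 0.055*1.8^2 + 0.00029*1.8^3 + (1.34 - 0.01*1.8)*(39.6 - 35) + 0.016*92 = 1464.86

1464.86 m/s


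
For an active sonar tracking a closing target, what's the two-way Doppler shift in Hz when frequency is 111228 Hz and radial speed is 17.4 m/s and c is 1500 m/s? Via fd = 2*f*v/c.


2580.49 Hz


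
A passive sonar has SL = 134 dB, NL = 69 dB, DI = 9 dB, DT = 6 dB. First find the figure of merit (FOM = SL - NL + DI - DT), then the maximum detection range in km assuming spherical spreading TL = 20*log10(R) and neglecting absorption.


Step 1: FOM = SL - NL + DI - DT = 134 - 69 + 9 - 6 = 68 dB
Step 2: at max range FOM = TL = 20*log10(R), so R = 10^(68/20) = 2511.89 m = 2.51 km

2.51 km


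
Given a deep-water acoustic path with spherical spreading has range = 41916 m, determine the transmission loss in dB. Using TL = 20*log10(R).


TL = 20*log10(41916) = 92.45

92.45 dB


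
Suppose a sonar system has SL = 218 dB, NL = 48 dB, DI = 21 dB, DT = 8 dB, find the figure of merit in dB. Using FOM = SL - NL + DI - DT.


FOM = SL - NL + DI - DT = 218 - 48 + 21 - 8 = 183

183 dB


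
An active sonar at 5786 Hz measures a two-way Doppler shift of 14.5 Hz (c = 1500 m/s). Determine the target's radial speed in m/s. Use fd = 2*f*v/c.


From fd = 2*f*v/c, v = c*fd/(2*f) = 1500 * 14.5 / (2*5786) = 1.88

1.88 m/s


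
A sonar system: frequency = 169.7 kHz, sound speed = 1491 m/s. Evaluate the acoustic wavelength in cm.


lambda = c/f = 1491 / 169700 = 0.0088 m = 0.88 cm

0.88 cm


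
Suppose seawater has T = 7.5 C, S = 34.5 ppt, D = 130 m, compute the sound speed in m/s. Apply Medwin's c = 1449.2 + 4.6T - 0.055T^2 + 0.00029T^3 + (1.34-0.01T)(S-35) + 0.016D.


1482.18 m/s


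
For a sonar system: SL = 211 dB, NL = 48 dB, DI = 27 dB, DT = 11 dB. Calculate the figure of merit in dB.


FOM = SL - NL + DI - DT = 211 - 48 + 27 - 11 = 179

179 dB


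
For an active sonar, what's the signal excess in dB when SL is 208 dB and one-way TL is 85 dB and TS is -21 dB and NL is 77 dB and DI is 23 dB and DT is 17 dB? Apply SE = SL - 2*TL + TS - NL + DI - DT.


SE = SL - 2*TL + TS - NL + DI - DT = 208 - 2*85 + (-21) - 77 + 23 - 17 = -54

-54 dB


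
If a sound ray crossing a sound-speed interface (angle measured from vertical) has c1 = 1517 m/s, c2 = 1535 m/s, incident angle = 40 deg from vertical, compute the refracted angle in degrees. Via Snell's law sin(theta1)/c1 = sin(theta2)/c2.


sin(theta2) = (c2/c1)*sin(theta1) = (1535/1517)*sin(40 deg) = 0.65041
theta2 = arcsin(0.65041) = 40.57

40.57 deg


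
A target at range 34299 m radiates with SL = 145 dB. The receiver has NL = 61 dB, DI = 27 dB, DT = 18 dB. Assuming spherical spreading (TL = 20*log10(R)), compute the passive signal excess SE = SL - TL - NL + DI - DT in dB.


2.29 dB


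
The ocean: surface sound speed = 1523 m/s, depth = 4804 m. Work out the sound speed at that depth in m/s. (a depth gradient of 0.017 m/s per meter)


c = 1523 + 0.017 * 4804 = 1604.668

1604.668 m/s


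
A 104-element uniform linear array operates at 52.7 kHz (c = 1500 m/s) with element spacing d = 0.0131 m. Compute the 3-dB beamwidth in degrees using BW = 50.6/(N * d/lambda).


1.06 deg


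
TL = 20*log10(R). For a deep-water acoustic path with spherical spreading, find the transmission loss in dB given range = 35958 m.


TL = 20*log10(35958) = 91.12

91.12 dB


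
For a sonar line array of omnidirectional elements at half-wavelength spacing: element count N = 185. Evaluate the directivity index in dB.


22.67 dB


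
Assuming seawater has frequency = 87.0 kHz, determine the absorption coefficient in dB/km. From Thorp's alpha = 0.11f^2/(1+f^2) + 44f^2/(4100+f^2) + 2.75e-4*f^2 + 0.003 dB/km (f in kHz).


30.735 dB/km


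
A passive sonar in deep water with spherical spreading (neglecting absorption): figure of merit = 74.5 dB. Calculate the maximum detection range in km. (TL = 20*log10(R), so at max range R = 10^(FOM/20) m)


At max range FOM = TL, so 20*log10(R) = 74.5
R = 10^(74.5/20) = 5308.84 m = 5.31 km

5.31 km


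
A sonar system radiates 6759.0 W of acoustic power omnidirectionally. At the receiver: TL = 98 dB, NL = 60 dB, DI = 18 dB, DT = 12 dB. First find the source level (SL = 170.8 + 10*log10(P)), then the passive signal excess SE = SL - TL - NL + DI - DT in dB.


Step 1: SL = 170.8 + 10*log10(6759.0) = 209.1 dB
Step 2: SE = SL - TL - NL + DI - DT = 209.1 - 98 - 60 + 18 - 12 = 57.1

57.1 dB


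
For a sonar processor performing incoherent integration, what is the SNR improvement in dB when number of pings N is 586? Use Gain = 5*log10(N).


Gain = 5*log10(586) = 13.84

13.84 dB


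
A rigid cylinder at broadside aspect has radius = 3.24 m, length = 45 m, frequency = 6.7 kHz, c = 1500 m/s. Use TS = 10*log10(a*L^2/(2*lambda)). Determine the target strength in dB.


lambda = 1500/6700 = 0.22388 m
TS = 10*log10(3.24*45^2/(2*0.22388)) = 41.66

41.66 dB


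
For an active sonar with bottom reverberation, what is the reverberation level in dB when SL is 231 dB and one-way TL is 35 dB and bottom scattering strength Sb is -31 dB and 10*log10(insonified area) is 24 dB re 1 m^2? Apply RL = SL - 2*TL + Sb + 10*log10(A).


154 dB


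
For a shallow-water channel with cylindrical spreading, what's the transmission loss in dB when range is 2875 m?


TL = 10*log10(2875) = 34.59

34.59 dB


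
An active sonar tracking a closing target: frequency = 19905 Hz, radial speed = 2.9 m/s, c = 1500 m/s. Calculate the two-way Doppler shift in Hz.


fd = 2*f*v/c = 2 * 19905 * 2.9 / 1500 = 76.97

76.97 Hz


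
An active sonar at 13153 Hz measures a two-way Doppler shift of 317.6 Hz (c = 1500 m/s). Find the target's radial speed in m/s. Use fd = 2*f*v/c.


18.11 m/s


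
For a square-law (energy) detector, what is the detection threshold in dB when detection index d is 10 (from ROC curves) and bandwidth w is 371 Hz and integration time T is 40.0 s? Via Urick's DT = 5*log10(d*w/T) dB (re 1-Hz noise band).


9.84 dB


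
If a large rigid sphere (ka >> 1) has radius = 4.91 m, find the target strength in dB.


TS = 10*log10(4.91^2 / 4) = 10*log10(6.027025) = 7.8

7.8 dB


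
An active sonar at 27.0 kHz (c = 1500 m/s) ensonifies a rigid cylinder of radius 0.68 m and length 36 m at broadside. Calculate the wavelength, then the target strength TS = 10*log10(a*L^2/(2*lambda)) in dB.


Step 1: lambda = c/f = 1500/27000 = 0.05556 m
Step 2: TS = 10*log10(a*L^2/(2*lambda)) = 10*log10(0.68*36^2/(2*0.05556)) = 38.99

38.99 dB


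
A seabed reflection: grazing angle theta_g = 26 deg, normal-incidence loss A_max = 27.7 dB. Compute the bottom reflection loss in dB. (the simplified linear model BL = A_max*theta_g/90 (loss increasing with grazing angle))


8.0 dB


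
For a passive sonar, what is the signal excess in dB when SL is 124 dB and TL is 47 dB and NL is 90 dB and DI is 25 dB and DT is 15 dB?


SE = SL - TL - NL + DI - DT = 124 - 47 - 90 + 25 - 15 = -3

-3 dB


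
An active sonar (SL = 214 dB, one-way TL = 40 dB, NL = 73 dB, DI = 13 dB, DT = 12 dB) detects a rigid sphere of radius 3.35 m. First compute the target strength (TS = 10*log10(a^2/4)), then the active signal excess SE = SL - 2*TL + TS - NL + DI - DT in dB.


Step 1: TS = 10*log10(3.35^2/4) = 4.48 dB
Step 2: SE = SL - 2*TL + TS - NL + DI - DT = 214 - 2*40 + (4.48) - 73 + 13 - 12 = 66.48

66.48 dB


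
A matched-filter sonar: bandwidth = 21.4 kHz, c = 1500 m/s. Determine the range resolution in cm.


dR = c/(2*BW) = 1500 / (2 * 21.4e3) = 0.035 m = 3.5 cm

3.5 cm


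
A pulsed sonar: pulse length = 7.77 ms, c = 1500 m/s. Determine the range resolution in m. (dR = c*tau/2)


dR = c*tau/2 = 1500 * 7.77e-3 / 2 = 5.8275

5.8275 m


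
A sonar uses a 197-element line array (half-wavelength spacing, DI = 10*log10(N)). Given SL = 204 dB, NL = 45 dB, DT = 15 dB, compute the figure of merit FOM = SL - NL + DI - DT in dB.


166.94 dB


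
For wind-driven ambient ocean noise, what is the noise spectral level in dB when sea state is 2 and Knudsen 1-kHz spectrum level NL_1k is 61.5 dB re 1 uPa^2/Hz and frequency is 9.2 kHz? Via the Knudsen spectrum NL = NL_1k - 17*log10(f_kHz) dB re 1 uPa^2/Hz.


NL = NL_1k - 17*log10(f_kHz) = 61.5 - 17*log10(9.2) = 61.5 - (16.38) = 45.12

45.12 dB


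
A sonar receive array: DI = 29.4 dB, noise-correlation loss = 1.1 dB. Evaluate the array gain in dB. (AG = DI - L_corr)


28.3 dB


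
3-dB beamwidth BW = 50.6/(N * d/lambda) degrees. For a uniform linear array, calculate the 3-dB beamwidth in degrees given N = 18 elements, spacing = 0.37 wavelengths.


BW = 50.6 / (18 * 0.37) = 50.6 / 6.66 = 7.6

7.6 deg


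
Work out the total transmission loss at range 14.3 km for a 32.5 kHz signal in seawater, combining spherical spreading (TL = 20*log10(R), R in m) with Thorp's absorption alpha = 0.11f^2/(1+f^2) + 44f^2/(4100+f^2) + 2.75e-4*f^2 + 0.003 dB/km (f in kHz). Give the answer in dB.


Step 1 (Thorp): alpha = 0.11*1056.25/(1+1056.25) + 44*1056.25/(4100+1056.25) + 2.75e-4*1056.25 + 0.003 = 9.4167 dB/km
Step 2: TL_spread = 20*log10(14300) = 83.11 dB
Step 3: TL_abs = alpha*R = 9.4167 * 14.3 = 134.66 dB
Step 4: TL_total = 83.11 + 134.66 = 217.77

217.77 dB


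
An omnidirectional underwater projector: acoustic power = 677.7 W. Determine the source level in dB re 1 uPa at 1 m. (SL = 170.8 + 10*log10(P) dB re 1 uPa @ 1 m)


SL = 170.8 + 10*log10(677.7) = 170.8 + 28.31 = 199.11

199.11 dB


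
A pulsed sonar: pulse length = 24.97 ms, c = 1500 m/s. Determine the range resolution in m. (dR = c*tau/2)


18.7275 m


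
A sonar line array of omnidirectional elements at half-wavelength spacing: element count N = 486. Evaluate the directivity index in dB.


DI = 10*log10(486) = 26.87

26.87 dB


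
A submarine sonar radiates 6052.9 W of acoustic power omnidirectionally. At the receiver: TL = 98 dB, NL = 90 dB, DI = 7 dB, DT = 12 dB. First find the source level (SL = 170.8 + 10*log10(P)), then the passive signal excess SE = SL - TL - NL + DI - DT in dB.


Step 1: SL = 170.8 + 10*log10(6052.9) = 208.62 dB
Step 2: SE = SL - TL - NL + DI - DT = 208.62 - 98 - 90 + 7 - 12 = 15.62

15.62 dB


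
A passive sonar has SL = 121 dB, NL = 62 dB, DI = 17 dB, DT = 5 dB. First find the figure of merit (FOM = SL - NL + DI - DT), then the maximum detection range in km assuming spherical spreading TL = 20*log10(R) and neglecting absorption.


Step 1: FOM = SL - NL + DI - DT = 121 - 62 + 17 - 5 = 71 dB
Step 2: at max range FOM = TL = 20*log10(R), so R = 10^(71/20) = 3548.13 m = 3.55 km

3.55 km


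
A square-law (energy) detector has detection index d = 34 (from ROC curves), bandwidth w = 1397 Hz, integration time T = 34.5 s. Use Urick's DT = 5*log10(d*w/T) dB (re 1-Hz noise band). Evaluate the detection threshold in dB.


DT = 5*log10(d*w/T) = 5*log10(34 * 1397 / 34.5) = 5*log10(1376.75) = 15.69

15.69 dB


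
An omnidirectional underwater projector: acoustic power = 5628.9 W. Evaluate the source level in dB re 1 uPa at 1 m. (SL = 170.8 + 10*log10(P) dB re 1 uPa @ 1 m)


208.3 dB


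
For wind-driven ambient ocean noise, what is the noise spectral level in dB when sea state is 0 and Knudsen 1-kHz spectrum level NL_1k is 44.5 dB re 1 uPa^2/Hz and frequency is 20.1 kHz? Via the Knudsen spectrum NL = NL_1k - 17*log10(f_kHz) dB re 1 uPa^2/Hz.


22.35 dB


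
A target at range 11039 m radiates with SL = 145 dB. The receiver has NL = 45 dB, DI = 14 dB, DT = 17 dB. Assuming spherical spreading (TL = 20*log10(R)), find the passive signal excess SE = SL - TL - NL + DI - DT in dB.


Step 1: TL = 20*log10(11039) = 80.86 dB
Step 2: SE = 145 - 80.86 - 45 + 14 - 17 = 16.14

16.14 dB


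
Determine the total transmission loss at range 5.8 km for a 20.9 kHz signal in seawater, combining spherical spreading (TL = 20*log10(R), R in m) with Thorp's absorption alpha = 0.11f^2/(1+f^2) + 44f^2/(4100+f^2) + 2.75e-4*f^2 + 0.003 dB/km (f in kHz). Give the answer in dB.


Step 1 (Thorp): alpha = 0.11*436.81/(1+436.81) + 44*436.81/(4100+436.81) + 2.75e-4*436.81 + 0.003 = 4.4692 dB/km
Step 2: TL_spread = 20*log10(5800) = 75.27 dB
Step 3: TL_abs = alpha*R = 4.4692 * 5.8 = 25.92 dB
Step 4: TL_total = 75.27 + 25.92 = 101.19

101.19 dB


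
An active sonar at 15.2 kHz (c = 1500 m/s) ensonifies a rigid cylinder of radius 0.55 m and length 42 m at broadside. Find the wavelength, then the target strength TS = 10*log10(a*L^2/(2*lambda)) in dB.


Step 1: lambda = c/f = 1500/15200 = 0.09868 m
Step 2: TS = 10*log10(a*L^2/(2*lambda)) = 10*log10(0.55*42^2/(2*0.09868)) = 36.92

36.92 dB


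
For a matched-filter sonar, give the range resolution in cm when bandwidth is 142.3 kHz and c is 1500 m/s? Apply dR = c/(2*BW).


0.53 cm


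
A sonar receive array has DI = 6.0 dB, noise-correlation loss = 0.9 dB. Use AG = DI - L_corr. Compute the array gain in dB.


5.1 dB


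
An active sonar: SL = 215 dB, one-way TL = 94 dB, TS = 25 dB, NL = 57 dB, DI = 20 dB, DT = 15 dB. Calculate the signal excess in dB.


SE = SL - 2*TL + TS - NL + DI - DT = 215 - 2*94 + (25) - 57 + 20 - 15 = 0

0 dB


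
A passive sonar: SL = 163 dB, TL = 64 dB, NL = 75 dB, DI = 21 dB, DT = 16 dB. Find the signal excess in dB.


29 dB


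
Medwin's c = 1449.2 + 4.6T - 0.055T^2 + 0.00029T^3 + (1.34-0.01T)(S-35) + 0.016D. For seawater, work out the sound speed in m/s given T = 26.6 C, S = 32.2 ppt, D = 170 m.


c = 1449.2 + 4.6*26.6 - 0.055*26.6^2 + 0.00029*26.6^3 + (1.34 - 0.01*26.6)*(32.2 - 35) + 0.016*170 = 1537.82

1537.82 m/s


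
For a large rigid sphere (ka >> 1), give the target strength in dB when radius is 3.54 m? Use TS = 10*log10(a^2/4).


4.96 dB


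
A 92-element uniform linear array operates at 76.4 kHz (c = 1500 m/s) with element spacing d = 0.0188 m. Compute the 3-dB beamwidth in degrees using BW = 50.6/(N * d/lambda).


0.57 deg


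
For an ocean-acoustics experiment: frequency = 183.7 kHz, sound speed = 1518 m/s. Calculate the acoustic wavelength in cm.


0.83 cm


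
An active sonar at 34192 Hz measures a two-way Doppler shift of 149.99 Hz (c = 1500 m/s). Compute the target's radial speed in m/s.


3.29 m/s


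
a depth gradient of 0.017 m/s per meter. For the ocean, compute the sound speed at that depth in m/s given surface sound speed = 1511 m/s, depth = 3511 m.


c = 1511 + 0.017 * 3511 = 1570.687

1570.687 m/s


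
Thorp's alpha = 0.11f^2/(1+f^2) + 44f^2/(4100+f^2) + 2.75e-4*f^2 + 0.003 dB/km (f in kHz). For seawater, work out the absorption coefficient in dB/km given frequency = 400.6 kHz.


f^2 = 160480.36
alpha = 0.11*160480.36/(1+160480.36) + 44*160480.36/(4100+160480.36) + 2.75e-4*160480.36 + 0.003 = 87.149

87.149 dB/km


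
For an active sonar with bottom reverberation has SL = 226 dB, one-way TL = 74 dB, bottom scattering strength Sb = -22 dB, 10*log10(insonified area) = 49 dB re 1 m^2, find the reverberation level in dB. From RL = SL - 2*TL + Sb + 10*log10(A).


RL = SL - 2*TL + Sb + 10*log10(A) = 226 - 2*74 + (-22) + 49 = 105

105 dB


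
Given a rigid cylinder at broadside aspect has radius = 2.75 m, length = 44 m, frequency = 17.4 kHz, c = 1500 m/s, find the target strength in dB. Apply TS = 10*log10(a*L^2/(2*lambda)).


lambda = 1500/17400 = 0.08621 m
TS = 10*log10(2.75*44^2/(2*0.08621)) = 44.9

44.9 dB


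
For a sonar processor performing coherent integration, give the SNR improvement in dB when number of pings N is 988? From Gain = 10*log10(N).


Gain = 10*log10(988) = 29.95

29.95 dB


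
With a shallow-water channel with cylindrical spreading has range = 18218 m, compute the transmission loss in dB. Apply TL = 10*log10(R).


TL = 10*log10(18218) = 42.61

42.61 dB


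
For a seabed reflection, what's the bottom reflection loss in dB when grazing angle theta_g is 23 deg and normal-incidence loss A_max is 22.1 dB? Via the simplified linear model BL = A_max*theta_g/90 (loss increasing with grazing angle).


BL = A_max * theta_g / 90 = 22.1 * 23 / 90 = 5.65

5.65 dB


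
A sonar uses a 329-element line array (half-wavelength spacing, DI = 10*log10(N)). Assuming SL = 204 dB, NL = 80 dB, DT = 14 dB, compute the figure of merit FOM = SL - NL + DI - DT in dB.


Step 1: DI = 10*log10(329) = 25.17 dB
Step 2: FOM = SL - NL + DI - DT = 204 - 80 + 25.17 - 14 = 135.17

135.17 dB


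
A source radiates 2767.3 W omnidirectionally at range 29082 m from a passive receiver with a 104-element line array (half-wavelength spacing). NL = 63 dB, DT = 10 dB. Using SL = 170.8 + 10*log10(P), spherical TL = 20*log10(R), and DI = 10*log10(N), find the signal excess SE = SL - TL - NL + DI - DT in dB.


Step 1: SL = 170.8 + 10*log10(2767.3) = 205.22 dB
Step 2: TL = 20*log10(29082) = 89.27 dB
Step 3: DI = 10*log10(104) = 20.17 dB
Step 4: SE = SL - TL - NL + DI - DT = 205.22 - 89.27 - 63 + 20.17 - 10 = 63.12

63.12 dB


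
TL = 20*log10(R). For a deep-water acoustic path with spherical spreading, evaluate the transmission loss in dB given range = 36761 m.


TL = 20*log10(36761) = 91.31

91.31 dB


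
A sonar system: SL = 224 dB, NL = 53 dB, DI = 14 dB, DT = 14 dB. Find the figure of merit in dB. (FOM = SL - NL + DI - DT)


FOM = SL - NL + DI - DT = 224 - 53 + 14 - 14 = 171

171 dB


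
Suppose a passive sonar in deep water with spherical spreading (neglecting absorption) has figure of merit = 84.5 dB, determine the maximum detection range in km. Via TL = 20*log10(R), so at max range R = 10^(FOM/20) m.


At max range FOM = TL, so 20*log10(R) = 84.5
R = 10^(84.5/20) = 16788.04 m = 16.79 km

16.79 km


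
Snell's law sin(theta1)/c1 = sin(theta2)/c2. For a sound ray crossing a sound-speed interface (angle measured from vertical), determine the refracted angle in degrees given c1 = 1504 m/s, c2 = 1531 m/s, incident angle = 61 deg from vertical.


sin(theta2) = (c2/c1)*sin(theta1) = (1531/1504)*sin(61 deg) = 0.89032
theta2 = arcsin(0.89032) = 62.91

62.91 deg


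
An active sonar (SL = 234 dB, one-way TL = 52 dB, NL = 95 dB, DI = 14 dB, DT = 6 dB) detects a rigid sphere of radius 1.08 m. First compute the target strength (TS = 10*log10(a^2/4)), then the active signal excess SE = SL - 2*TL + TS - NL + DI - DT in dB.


Step 1: TS = 10*log10(1.08^2/4) = -5.35 dB
Step 2: SE = SL - 2*TL + TS - NL + DI - DT = 234 - 2*52 + (-5.35) - 95 + 14 - 6 = 37.65

37.65 dB


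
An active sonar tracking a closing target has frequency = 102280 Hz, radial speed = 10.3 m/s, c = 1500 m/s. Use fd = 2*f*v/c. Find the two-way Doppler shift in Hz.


fd = 2*f*v/c = 2 * 102280 * 10.3 / 1500 = 1404.65

1404.65 Hz


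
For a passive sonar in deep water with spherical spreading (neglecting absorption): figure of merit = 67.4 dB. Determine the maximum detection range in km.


At max range FOM = TL, so 20*log10(R) = 67.4
R = 10^(67.4/20) = 2344.23 m = 2.34 km

2.34 km


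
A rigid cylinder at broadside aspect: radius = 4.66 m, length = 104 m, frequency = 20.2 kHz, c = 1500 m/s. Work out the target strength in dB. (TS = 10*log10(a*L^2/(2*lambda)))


lambda = 1500/20200 = 0.07426 m
TS = 10*log10(4.66*104^2/(2*0.07426)) = 55.31

55.31 dB


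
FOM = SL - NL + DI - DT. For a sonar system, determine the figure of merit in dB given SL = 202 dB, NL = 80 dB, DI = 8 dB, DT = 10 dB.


FOM = SL - NL + DI - DT = 202 - 80 + 8 - 10 = 120

120 dB


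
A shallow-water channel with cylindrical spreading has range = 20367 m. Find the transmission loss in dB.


43.09 dB


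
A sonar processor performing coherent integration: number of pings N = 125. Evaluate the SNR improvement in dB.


Gain = 10*log10(125) = 20.97

20.97 dB


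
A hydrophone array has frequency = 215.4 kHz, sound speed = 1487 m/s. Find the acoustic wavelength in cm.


lambda = c/f = 1487 / 215400 = 0.0069 m = 0.69 cm

0.69 cm


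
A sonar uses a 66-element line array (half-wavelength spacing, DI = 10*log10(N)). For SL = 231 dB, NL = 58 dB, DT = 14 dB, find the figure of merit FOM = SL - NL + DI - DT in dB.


Step 1: DI = 10*log10(66) = 18.2 dB
Step 2: FOM = SL - NL + DI - DT = 231 - 58 + 18.2 - 14 = 177.2

177.2 dB


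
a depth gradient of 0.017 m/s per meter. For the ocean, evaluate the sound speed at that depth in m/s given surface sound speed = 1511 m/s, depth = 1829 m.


1542.093 m/s


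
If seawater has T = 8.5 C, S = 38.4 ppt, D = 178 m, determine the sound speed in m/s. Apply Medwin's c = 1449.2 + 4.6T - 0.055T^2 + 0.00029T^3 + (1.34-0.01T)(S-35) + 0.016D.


1491.62 m/s


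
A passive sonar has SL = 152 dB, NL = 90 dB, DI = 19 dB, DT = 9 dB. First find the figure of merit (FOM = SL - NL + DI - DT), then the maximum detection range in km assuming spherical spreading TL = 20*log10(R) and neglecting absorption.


Step 1: FOM = SL - NL + DI - DT = 152 - 90 + 19 - 9 = 72 dB
Step 2: at max range FOM = TL = 20*log10(R), so R = 10^(72/20) = 3981.07 m = 3.98 km

3.98 km


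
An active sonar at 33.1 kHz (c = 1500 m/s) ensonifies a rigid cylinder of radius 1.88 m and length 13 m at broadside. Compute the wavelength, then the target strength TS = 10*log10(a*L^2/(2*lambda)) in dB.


Step 1: lambda = c/f = 1500/33100 = 0.04532 m
Step 2: TS = 10*log10(a*L^2/(2*lambda)) = 10*log10(1.88*13^2/(2*0.04532)) = 35.45

35.45 dB


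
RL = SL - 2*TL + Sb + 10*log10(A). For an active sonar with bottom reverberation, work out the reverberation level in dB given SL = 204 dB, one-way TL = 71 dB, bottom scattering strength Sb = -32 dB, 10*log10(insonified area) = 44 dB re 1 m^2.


74 dB


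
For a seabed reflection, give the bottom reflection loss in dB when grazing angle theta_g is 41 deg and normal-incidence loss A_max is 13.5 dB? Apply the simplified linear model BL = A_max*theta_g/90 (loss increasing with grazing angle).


6.15 dB


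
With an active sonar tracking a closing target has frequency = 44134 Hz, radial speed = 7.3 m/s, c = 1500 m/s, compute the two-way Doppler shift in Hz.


429.57 Hz


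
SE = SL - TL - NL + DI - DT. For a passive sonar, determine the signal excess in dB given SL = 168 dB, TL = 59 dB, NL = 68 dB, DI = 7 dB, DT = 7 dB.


SE = SL - TL - NL + DI - DT = 168 - 59 - 68 + 7 - 7 = 41

41 dB


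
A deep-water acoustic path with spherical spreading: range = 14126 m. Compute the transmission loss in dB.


TL = 20*log10(14126) = 83.0

83.0 dB


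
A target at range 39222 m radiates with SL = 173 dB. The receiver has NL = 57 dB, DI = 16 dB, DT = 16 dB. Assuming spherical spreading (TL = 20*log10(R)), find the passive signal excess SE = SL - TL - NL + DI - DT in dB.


24.13 dB


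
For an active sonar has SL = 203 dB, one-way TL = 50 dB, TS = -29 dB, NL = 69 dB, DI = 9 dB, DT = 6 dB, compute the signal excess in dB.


8 dB


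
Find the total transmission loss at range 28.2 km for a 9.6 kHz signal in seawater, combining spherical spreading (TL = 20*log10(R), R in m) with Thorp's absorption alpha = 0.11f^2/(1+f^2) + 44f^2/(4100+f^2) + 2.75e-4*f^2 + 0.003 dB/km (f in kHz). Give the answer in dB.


Step 1 (Thorp): alpha = 0.11*92.16/(1+92.16) + 44*92.16/(4100+92.16) + 2.75e-4*92.16 + 0.003 = 1.1045 dB/km
Step 2: TL_spread = 20*log10(28200) = 89.0 dB
Step 3: TL_abs = alpha*R = 1.1045 * 28.2 = 31.15 dB
Step 4: TL_total = 89.0 + 31.15 = 120.15

120.15 dB


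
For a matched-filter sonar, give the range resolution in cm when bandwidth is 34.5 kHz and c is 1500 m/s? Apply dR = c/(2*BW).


dR = c/(2*BW) = 1500 / (2 * 34.5e3) = 0.0217 m = 2.17 cm

2.17 cm


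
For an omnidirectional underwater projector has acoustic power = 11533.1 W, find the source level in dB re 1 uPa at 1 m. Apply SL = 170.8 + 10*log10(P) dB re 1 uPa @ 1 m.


211.42 dB


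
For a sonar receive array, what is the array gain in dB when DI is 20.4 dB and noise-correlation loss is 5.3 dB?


15.1 dB


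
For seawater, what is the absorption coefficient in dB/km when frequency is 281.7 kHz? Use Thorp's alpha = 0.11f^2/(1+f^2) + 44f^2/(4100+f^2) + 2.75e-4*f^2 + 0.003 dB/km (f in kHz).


f^2 = 79354.89
alpha = 0.11*79354.89/(1+79354.89) + 44*79354.89/(4100+79354.89) + 2.75e-4*79354.89 + 0.003 = 63.774

63.774 dB/km


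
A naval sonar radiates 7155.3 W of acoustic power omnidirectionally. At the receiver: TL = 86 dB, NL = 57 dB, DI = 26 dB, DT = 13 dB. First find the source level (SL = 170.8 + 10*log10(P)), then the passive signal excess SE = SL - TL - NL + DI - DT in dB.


Step 1: SL = 170.8 + 10*log10(7155.3) = 209.35 dB
Step 2: SE = SL - TL - NL + DI - DT = 209.35 - 86 - 57 + 26 - 13 = 79.35

79.35 dB


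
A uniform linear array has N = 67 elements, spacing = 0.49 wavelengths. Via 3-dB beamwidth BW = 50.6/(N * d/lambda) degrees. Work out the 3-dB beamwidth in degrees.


1.54 deg


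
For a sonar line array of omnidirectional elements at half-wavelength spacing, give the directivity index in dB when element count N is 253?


24.03 dB


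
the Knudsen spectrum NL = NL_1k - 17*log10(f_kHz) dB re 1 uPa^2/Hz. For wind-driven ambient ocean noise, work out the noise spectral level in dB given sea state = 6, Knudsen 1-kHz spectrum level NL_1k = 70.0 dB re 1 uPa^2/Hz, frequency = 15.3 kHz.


49.86 dB


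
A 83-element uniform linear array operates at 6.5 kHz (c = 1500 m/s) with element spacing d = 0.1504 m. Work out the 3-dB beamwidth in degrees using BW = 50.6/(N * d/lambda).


0.94 deg


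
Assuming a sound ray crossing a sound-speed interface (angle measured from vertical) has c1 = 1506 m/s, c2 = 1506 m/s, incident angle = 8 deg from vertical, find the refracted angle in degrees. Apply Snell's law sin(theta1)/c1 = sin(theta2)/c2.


sin(theta2) = (c2/c1)*sin(theta1) = (1506/1506)*sin(8 deg) = 0.13917
theta2 = arcsin(0.13917) = 8.0

8.0 deg


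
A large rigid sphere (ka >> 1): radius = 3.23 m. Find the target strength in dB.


4.16 dB


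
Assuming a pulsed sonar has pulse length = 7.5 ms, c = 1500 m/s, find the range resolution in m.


5.625 m


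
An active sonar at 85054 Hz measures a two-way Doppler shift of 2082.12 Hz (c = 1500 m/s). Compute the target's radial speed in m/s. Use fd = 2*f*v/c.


18.36 m/s


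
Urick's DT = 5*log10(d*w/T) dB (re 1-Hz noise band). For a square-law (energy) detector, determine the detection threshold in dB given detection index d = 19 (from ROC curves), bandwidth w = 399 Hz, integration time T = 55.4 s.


10.68 dB


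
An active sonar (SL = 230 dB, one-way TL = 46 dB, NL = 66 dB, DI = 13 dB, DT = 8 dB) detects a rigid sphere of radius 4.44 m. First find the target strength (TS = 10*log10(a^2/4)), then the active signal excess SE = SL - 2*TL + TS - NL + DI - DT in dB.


Step 1: TS = 10*log10(4.44^2/4) = 6.93 dB
Step 2: SE = SL - 2*TL + TS - NL + DI - DT = 230 - 2*46 + (6.93) - 66 + 13 - 8 = 83.93

83.93 dB


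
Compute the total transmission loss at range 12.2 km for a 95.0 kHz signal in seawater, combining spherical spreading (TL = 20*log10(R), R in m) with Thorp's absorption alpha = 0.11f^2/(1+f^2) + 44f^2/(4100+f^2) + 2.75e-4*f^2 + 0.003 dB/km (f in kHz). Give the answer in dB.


482.5 dB


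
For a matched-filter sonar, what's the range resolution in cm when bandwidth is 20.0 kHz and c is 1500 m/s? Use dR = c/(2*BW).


dR = c/(2*BW) = 1500 / (2 * 20.0e3) = 0.0375 m = 3.75 cm

3.75 cm


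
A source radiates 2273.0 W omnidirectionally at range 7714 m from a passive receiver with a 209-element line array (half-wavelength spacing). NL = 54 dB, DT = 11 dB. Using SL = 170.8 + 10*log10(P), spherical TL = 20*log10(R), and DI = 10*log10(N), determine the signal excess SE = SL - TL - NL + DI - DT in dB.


Step 1: SL = 170.8 + 10*log10(2273.0) = 204.37 dB
Step 2: TL = 20*log10(7714) = 77.75 dB
Step 3: DI = 10*log10(209) = 23.2 dB
Step 4: SE = SL - TL - NL + DI - DT = 204.37 - 77.75 - 54 + 23.2 - 11 = 84.82

84.82 dB


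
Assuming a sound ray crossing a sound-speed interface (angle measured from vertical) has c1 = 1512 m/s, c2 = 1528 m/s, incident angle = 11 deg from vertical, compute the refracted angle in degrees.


sin(theta2) = (c2/c1)*sin(theta1) = (1528/1512)*sin(11 deg) = 0.19283
theta2 = arcsin(0.19283) = 11.12

11.12 deg


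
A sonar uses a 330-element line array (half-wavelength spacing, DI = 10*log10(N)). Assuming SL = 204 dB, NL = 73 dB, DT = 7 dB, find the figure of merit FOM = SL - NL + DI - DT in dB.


Step 1: DI = 10*log10(330) = 25.19 dB
Step 2: FOM = SL - NL + DI - DT = 204 - 73 + 25.19 - 7 = 149.19

149.19 dB


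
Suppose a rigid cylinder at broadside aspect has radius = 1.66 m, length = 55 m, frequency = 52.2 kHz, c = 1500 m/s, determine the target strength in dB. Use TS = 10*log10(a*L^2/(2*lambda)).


lambda = 1500/52200 = 0.02874 m
TS = 10*log10(1.66*55^2/(2*0.02874)) = 49.41

49.41 dB


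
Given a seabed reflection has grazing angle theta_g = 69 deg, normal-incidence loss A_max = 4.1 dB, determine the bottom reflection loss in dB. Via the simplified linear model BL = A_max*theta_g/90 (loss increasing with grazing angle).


BL = A_max * theta_g / 90 = 4.1 * 69 / 90 = 3.14

3.14 dB


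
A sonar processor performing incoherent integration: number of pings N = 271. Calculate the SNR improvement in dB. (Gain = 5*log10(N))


12.16 dB


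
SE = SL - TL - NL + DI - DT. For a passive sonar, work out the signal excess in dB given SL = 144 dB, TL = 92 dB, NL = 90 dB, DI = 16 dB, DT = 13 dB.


SE = SL - TL - NL + DI - DT = 144 - 92 - 90 + 16 - 13 = -35

-35 dB


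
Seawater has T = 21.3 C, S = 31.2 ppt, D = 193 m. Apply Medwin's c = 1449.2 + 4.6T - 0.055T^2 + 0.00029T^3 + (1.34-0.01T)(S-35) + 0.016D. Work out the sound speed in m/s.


1523.83 m/s


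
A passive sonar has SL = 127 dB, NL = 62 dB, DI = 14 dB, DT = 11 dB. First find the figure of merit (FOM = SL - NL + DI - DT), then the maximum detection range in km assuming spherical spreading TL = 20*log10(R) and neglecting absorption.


Step 1: FOM = SL - NL + DI - DT = 127 - 62 + 14 - 11 = 68 dB
Step 2: at max range FOM = TL = 20*log10(R), so R = 10^(68/20) = 2511.89 m = 2.51 km

2.51 km


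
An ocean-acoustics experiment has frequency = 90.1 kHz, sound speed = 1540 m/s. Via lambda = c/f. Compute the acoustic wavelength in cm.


lambda = c/f = 1540 / 90100 = 0.0171 m = 1.71 cm

1.71 cm


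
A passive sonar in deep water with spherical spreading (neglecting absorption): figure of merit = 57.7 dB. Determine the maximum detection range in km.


At max range FOM = TL, so 20*log10(R) = 57.7
R = 10^(57.7/20) = 767.36 m = 0.77 km

0.77 km


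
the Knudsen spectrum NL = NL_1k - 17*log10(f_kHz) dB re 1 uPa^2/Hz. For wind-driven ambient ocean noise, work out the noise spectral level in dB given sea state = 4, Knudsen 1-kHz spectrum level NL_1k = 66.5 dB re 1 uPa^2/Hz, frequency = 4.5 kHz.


NL = NL_1k - 17*log10(f_kHz) = 66.5 - 17*log10(4.5) = 66.5 - (11.1) = 55.4

55.4 dB


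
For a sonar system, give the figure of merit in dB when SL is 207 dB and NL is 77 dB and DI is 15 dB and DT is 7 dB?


FOM = SL - NL + DI - DT = 207 - 77 + 15 - 7 = 138

138 dB


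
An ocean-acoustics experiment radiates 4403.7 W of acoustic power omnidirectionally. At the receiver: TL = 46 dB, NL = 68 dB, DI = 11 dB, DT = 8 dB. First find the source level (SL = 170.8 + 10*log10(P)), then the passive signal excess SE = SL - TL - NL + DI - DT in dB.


Step 1: SL = 170.8 + 10*log10(4403.7) = 207.24 dB
Step 2: SE = SL - TL - NL + DI - DT = 207.24 - 46 - 68 + 11 - 8 = 96.24

96.24 dB


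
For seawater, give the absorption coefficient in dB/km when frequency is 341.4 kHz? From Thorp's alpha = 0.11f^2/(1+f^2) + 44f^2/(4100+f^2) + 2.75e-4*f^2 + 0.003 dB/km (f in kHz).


f^2 = 116553.96
alpha = 0.11*116553.96/(1+116553.96) + 44*116553.96/(4100+116553.96) + 2.75e-4*116553.96 + 0.003 = 74.67

74.67 dB/km


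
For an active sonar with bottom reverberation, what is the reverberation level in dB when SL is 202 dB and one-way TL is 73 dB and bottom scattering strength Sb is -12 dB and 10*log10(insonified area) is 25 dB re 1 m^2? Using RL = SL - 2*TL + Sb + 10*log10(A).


RL = SL - 2*TL + Sb + 10*log10(A) = 202 - 2*73 + (-12) + 25 = 69

69 dB
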